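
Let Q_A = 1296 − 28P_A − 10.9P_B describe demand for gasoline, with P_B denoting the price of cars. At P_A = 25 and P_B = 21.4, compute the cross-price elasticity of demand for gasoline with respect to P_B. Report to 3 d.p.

-0.643

At P_A = 25 and P_B = 21.4: Q_A = 362.74.
∂Q_A/∂P_B = -10.9.
ε = (∂Q_A/∂P_B)(P_B/Q_A) = -10.9 × (21.4/362.74) ≈ -0.643.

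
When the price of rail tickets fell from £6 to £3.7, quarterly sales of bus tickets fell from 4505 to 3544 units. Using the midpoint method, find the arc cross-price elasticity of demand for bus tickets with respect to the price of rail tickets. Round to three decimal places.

0.504

ΔQ_A = 3544 − 4505 = -961; ΔP_B = 3.7 − 6 = -2.3.
Midpoints: Q̄_A = 4024.5, P̄_B = 4.85.
ε = (ΔQ_A/Q̄_A)/(ΔP_B/P̄_B) = (-961/4024.5)/(-2.3/4.85) ≈ 0.504.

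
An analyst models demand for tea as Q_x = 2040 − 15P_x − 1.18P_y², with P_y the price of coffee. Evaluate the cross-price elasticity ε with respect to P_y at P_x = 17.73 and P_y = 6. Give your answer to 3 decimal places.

At P_x = 17.73 and P_y = 6: Q_x = 1731.57.
∂Q_x/∂P_y = -2.36P_y = -2.36(6) = -14.1600.
ε = (∂Q_x/∂P_y)(P_y/Q_x) = -14.1600 × (6/1731.57) ≈ -0.049.

-0.049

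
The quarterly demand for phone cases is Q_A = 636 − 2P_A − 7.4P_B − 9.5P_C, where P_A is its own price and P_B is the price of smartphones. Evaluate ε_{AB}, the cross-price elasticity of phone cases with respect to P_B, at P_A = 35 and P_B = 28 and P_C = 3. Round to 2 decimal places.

At P_A = 35 and P_B = 28 and P_C = 3: Q_A = 330.3.
∂Q_A/∂P_B = -7.4.
ε = (∂Q_A/∂P_B)(P_B/Q_A) = -7.4 × (28/330.3) ≈ -0.63.
Since ε < 0, phone cases and smartphones are complements.

-0.63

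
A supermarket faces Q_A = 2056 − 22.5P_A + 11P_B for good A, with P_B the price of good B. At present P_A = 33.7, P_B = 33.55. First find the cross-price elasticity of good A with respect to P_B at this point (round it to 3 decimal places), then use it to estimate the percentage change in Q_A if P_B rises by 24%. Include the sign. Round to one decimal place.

5.3%

At P_A = 33.7, P_B = 33.55: Q_A = 1666.8.
∂Q_A/∂P_B = 11.
ε = (∂Q_A/∂P_B)(P_B/Q_A) = 11.0000 × 33.55/1666.8 ≈ 0.221.
%ΔQ_A ≈ ε × %ΔP_B = 0.221 × (24%) = 5.3%.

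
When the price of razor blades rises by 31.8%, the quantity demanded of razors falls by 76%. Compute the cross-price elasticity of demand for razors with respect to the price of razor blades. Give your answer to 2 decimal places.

ε = (%ΔQ of razors) / (%ΔP of razor blades) = (-76%) / (31.8%) ≈ -2.39.
Negative cross-price elasticity: complements.

-2.39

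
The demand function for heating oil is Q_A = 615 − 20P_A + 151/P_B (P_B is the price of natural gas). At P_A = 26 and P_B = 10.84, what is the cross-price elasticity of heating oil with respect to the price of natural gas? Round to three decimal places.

-0.128

At P_A = 26 and P_B = 10.84: Q_A = 108.930.
∂Q_A/∂P_B = −151/P_B² = -1.2850.
ε = (∂Q_A/∂P_B)(P_B/Q_A) = -1.2850 × (10.84/108.930) ≈ -0.128.
ε < 0: complements.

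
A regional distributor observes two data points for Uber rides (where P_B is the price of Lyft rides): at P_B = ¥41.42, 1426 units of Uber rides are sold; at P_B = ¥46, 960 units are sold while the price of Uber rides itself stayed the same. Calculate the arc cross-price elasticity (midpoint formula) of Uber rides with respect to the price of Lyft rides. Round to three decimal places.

-3.728

ΔQ_A = 960 − 1426 = -466; ΔP_B = 46 − 41.42 = 4.58.
Midpoints: Q̄_A = 1193.0, P̄_B = 43.71.
ε = (ΔQ_A/Q̄_A)/(ΔP_B/P̄_B) = (-466/1193.0)/(4.58/43.71) ≈ -3.728.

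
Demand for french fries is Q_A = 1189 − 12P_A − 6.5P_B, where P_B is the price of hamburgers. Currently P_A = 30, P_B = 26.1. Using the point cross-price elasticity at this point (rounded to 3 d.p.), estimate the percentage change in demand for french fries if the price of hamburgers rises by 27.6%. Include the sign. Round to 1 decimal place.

-7.1%

At P_A = 30, P_B = 26.1: Q_A = 659.35.
∂Q_A/∂P_B = -6.5.
ε = (∂Q_A/∂P_B)(P_B/Q_A) = -6.5000 × 26.1/659.35 ≈ -0.257.
%ΔQ_A ≈ ε × %ΔP_B = -0.257 × (27.6%) = -7.1%.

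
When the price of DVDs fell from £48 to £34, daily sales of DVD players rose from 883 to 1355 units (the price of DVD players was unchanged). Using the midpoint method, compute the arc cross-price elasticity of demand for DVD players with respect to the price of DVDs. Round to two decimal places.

ΔQ_A = 1355 − 883 = 472; ΔP_B = 34 − 48 = -14.
Midpoints: Q̄_A = 1119.0, P̄_B = 41.00.
ε = (ΔQ_A/Q̄_A)/(ΔP_B/P̄_B) = (472/1119.0)/(-14/41.00) ≈ -1.24.

-1.24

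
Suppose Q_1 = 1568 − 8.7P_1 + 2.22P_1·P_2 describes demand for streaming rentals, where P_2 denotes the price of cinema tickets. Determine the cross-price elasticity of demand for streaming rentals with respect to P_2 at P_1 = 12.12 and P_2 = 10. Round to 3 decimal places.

0.155

At P_1 = 12.12 and P_2 = 10: Q_1 = 1731.62.
∂Q_1/∂P_2 = 2.22P_1 = 2.22(12.12) = 26.9064.
ε = (∂Q_1/∂P_2)(P_2/Q_1) = 26.9064 × (10/1731.62) ≈ 0.155.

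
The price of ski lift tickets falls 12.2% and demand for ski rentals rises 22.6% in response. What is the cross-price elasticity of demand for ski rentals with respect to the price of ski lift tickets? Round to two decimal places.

-1.85

ε = (%ΔQ of ski rentals) / (%ΔP of ski lift tickets) = (22.6%) / (-12.2%) ≈ -1.85.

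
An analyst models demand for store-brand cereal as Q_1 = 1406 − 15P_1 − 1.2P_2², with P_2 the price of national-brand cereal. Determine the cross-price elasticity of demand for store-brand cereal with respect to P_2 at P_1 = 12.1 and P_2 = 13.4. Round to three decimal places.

At P_1 = 12.1 and P_2 = 13.4: Q_1 = 1009.028.
∂Q_1/∂P_2 = -2.4P_2 = -2.4(13.4) = -32.1600.
ε = (∂Q_1/∂P_2)(P_2/Q_1) = -32.1600 × (13.4/1009.028) ≈ -0.427.

-0.427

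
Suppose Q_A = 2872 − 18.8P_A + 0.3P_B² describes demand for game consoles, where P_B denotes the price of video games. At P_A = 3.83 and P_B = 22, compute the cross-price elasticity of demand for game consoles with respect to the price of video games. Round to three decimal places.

0.099

At P_A = 3.83 and P_B = 22: Q_A = 2945.196.
∂Q_A/∂P_B = 0.6P_B = 0.6(22) = 13.2000.
ε = (∂Q_A/∂P_B)(P_B/Q_A) = 13.2000 × (22/2945.196) ≈ 0.099.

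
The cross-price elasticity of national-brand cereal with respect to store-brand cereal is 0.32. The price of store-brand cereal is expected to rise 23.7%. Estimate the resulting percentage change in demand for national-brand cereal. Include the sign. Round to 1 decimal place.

7.6%

%ΔQ ≈ ε × %ΔP of store-brand cereal = 0.32 × (23.7%) = 7.6%.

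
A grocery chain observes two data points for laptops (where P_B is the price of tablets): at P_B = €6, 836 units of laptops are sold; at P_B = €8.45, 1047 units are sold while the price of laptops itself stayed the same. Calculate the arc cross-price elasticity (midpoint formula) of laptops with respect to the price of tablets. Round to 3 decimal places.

ΔQ_A = 1047 − 836 = 211; ΔP_B = 8.45 − 6 = 2.45.
Midpoints: Q̄_A = 941.5, P̄_B = 7.22.
ε = (ΔQ_A/Q̄_A)/(ΔP_B/P̄_B) = (211/941.5)/(2.45/7.22) ≈ 0.661.

0.661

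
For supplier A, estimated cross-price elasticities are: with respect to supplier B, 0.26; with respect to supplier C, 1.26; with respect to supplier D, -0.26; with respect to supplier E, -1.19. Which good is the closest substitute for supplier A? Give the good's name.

Substitutes have ε > 0. Among the positive values, 1.26 (supplier C) is largest.

supplier C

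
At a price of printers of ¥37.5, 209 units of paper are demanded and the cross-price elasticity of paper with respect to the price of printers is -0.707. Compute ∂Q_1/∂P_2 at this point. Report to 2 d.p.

ε = (∂Q_1/∂P_2)·(P_2/Q_1) ⇒ ∂Q_1/∂P_2 = ε·Q_1/P_2 = -0.707 × 209/37.5 ≈ -3.94.

-3.94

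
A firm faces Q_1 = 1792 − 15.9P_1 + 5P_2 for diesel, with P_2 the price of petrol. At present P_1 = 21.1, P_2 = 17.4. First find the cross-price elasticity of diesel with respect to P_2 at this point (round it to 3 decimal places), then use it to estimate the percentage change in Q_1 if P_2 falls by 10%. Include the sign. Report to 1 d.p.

At P_1 = 21.1, P_2 = 17.4: Q_1 = 1543.51.
∂Q_1/∂P_2 = 5.
ε = (∂Q_1/∂P_2)(P_2/Q_1) = 5.0000 × 17.4/1543.51 ≈ 0.056.
%ΔQ_1 ≈ ε × %ΔP_2 = 0.056 × (-10%) = -0.6%.

-0.6%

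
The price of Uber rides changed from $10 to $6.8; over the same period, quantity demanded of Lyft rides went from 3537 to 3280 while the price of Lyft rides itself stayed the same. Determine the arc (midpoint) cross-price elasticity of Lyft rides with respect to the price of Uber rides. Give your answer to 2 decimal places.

0.20

ΔQ_A = 3280 − 3537 = -257; ΔP_B = 6.8 − 10 = -3.2.
Midpoints: Q̄_A = 3408.5, P̄_B = 8.40.
ε = (ΔQ_A/Q̄_A)/(ΔP_B/P̄_B) = (-257/3408.5)/(-3.2/8.40) ≈ 0.20.
ε > 0: Lyft rides and Uber rides are substitutes.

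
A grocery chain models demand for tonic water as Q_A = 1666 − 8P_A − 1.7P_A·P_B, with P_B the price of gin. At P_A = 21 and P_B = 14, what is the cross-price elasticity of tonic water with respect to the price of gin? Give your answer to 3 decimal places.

-0.501

At P_A = 21 and P_B = 14: Q_A = 998.2.
∂Q_A/∂P_B = -1.7P_A = -1.7(21) = -35.7000.
ε = (∂Q_A/∂P_B)(P_B/Q_A) = -35.7000 × (14/998.2) ≈ -0.501.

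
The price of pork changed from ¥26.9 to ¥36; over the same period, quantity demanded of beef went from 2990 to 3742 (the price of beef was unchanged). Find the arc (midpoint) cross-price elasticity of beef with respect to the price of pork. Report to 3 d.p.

0.772

ΔQ_A = 3742 − 2990 = 752; ΔP_B = 36 − 26.9 = 9.1.
Midpoints: Q̄_A = 3366.0, P̄_B = 31.45.
ε = (ΔQ_A/Q̄_A)/(ΔP_B/P̄_B) = (752/3366.0)/(9.1/31.45) ≈ 0.772.
ε > 0: beef and pork are substitutes.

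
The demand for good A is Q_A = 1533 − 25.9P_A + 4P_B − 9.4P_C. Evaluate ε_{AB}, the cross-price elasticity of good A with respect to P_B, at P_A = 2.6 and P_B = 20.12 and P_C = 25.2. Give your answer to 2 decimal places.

0.06

At P_A = 2.6 and P_B = 20.12 and P_C = 25.2: Q_A = 1309.26.
∂Q_A/∂P_B = 4.
ε = (∂Q_A/∂P_B)(P_B/Q_A) = 4 × (20.12/1309.26) ≈ 0.06.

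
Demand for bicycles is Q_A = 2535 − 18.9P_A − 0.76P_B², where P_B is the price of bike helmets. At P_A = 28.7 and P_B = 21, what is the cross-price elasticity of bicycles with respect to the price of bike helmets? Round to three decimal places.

-0.404

At P_A = 28.7 and P_B = 21: Q_A = 1657.41.
∂Q_A/∂P_B = -1.52P_B = -1.52(21) = -31.9200.
ε = (∂Q_A/∂P_B)(P_B/Q_A) = -31.9200 × (21/1657.41) ≈ -0.404.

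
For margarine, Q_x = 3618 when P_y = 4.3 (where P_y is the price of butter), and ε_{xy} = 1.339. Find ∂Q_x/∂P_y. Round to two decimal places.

ε = (∂Q_x/∂P_y)·(P_y/Q_x) ⇒ ∂Q_x/∂P_y = ε·Q_x/P_y = 1.339 × 3618/4.3 ≈ 1126.63.

1126.63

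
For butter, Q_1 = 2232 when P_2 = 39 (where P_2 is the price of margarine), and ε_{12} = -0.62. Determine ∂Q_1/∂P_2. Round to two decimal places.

ε = (∂Q_1/∂P_2)·(P_2/Q_1) ⇒ ∂Q_1/∂P_2 = ε·Q_1/P_2 = -0.62 × 2232/39 ≈ -35.48.

-35.48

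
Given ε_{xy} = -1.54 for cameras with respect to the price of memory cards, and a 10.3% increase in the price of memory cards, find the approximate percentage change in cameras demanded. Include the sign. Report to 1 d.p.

%ΔQ ≈ ε × %ΔP of memory cards = -1.54 × (10.3%) = -15.9%.

-15.9%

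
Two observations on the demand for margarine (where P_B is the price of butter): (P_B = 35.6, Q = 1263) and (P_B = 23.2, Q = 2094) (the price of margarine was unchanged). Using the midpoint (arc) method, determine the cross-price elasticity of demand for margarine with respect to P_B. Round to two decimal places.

ΔQ_A = 2094 − 1263 = 831; ΔP_B = 23.2 − 35.6 = -12.4.
Midpoints: Q̄_A = 1678.5, P̄_B = 29.40.
ε = (ΔQ_A/Q̄_A)/(ΔP_B/P̄_B) = (831/1678.5)/(-12.4/29.40) ≈ -1.17.
ε < 0: margarine and butter are complements.

-1.17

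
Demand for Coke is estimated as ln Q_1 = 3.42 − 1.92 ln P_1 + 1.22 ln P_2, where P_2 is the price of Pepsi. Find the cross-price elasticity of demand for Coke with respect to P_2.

In a log-linear (constant-elasticity) demand function, the coefficient on ln P_2 is the cross-price elasticity.
ε = 1.22. Positive, so Coke and Pepsi are substitutes.

1.22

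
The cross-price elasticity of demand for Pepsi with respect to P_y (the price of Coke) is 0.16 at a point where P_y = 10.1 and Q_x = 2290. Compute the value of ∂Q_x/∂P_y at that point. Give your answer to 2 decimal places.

36.28

ε = (∂Q_x/∂P_y)·(P_y/Q_x) ⇒ ∂Q_x/∂P_y = ε·Q_x/P_y = 0.16 × 2290/10.1 ≈ 36.28.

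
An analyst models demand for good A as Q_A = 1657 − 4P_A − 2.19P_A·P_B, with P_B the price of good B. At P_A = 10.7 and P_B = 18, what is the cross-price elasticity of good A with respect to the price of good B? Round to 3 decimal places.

At P_A = 10.7 and P_B = 18: Q_A = 1192.406.
∂Q_A/∂P_B = -2.19P_A = -2.19(10.7) = -23.4330.
ε = (∂Q_A/∂P_B)(P_B/Q_A) = -23.4330 × (18/1192.406) ≈ -0.354.

-0.354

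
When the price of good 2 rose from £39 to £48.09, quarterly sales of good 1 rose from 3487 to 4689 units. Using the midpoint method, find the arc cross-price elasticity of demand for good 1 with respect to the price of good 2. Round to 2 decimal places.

ΔQ_1 = 4689 − 3487 = 1202; ΔP_2 = 48.09 − 39 = 9.09.
Midpoints: Q̄_1 = 4088.0, P̄_2 = 43.55.
ε = (ΔQ_1/Q̄_1)/(ΔP_2/P̄_2) = (1202/4088.0)/(9.09/43.55) ≈ 1.41.
ε > 0: good 1 and good 2 are substitutes.

1.41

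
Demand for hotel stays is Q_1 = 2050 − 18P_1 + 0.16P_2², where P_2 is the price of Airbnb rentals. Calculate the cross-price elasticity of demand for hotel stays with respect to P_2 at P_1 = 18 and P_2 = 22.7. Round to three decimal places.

At P_1 = 18 and P_2 = 22.7: Q_1 = 1808.446.
∂Q_1/∂P_2 = 0.32P_2 = 0.32(22.7) = 7.2640.
ε = (∂Q_1/∂P_2)(P_2/Q_1) = 7.2640 × (22.7/1808.446) ≈ 0.091.

0.091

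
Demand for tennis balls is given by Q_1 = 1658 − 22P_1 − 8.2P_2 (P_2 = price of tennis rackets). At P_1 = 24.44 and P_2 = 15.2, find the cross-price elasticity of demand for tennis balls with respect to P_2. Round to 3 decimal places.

-0.125

At P_1 = 24.44 and P_2 = 15.2: Q_1 = 995.68.
∂Q_1/∂P_2 = -8.2.
ε = (∂Q_1/∂P_2)(P_2/Q_1) = -8.2 × (15.2/995.68) ≈ -0.125.
Since ε < 0, tennis balls and tennis rackets are complements.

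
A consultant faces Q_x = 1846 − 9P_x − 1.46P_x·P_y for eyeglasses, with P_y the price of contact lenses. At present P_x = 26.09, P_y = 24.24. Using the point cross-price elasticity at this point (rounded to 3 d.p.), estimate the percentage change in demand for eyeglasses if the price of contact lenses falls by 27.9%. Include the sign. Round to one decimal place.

37.4%

At P_x = 26.09, P_y = 24.24: Q_x = 687.854.
∂Q_x/∂P_y = -1.46P_x = -38.0914.
ε = (∂Q_x/∂P_y)(P_y/Q_x) = -38.0914 × 24.24/687.854 ≈ -1.342.
%ΔQ_x ≈ ε × %ΔP_y = -1.342 × (-27.9%) = 37.4%.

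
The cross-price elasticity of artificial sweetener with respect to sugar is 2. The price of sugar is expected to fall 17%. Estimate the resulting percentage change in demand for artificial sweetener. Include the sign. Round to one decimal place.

%ΔQ ≈ ε × %ΔP of sugar = 2 × (-17%) = -34.0%.

-34.0%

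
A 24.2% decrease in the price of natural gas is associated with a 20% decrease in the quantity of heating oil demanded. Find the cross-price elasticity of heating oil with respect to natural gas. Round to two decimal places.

ε = (%ΔQ of heating oil) / (%ΔP of natural gas) = (-20%) / (-24.2%) ≈ 0.83.
Positive cross-price elasticity: substitutes.

0.83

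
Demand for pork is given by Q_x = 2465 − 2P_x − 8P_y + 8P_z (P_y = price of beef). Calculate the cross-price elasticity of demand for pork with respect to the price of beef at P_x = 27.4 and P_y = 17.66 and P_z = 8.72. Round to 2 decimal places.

At P_x = 27.4 and P_y = 17.66 and P_z = 8.72: Q_x = 2338.68.
∂Q_x/∂P_y = -8.
ε = (∂Q_x/∂P_y)(P_y/Q_x) = -8 × (17.66/2338.68) ≈ -0.06.

-0.06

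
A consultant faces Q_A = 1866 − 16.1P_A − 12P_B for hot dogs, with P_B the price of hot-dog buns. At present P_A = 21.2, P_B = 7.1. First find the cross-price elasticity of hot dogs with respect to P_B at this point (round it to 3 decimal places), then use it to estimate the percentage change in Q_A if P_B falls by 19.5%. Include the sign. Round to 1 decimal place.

At P_A = 21.2, P_B = 7.1: Q_A = 1439.48.
∂Q_A/∂P_B = -12.
ε = (∂Q_A/∂P_B)(P_B/Q_A) = -12.0000 × 7.1/1439.48 ≈ -0.059.
%ΔQ_A ≈ ε × %ΔP_B = -0.059 × (-19.5%) = 1.2%.

1.2%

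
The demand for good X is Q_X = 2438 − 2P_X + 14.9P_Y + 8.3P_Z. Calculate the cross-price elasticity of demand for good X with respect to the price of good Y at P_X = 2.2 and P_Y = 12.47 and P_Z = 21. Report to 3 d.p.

At P_X = 2.2 and P_Y = 12.47 and P_Z = 21: Q_X = 2793.703.
∂Q_X/∂P_Y = 14.9.
ε = (∂Q_X/∂P_Y)(P_Y/Q_X) = 14.9 × (12.47/2793.703) ≈ 0.067.
Since ε > 0, good X and good Y are substitutes.

0.067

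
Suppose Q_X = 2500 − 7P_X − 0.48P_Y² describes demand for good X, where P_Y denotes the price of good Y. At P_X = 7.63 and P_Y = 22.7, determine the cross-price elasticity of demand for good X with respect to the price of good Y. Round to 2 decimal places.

-0.22

At P_X = 7.63 and P_Y = 22.7: Q_X = 2199.251.
∂Q_X/∂P_Y = -0.96P_Y = -0.96(22.7) = -21.7920.
ε = (∂Q_X/∂P_Y)(P_Y/Q_X) = -21.7920 × (22.7/2199.251) ≈ -0.22.
ε < 0: complements.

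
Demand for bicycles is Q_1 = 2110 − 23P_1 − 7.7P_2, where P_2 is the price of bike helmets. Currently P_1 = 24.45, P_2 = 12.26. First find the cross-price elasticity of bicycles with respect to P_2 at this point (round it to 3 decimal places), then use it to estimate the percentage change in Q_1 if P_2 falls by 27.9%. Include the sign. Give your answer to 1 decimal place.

At P_1 = 24.45, P_2 = 12.26: Q_1 = 1453.248.
∂Q_1/∂P_2 = -7.7.
ε = (∂Q_1/∂P_2)(P_2/Q_1) = -7.7000 × 12.26/1453.248 ≈ -0.065.
%ΔQ_1 ≈ ε × %ΔP_2 = -0.065 × (-27.9%) = 1.8%.

1.8%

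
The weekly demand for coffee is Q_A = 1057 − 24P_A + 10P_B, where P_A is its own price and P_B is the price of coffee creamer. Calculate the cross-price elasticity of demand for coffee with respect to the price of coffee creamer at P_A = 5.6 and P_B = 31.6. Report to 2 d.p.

At P_A = 5.6 and P_B = 31.6: Q_A = 1238.6.
∂Q_A/∂P_B = 10.
ε = (∂Q_A/∂P_B)(P_B/Q_A) = 10 × (31.6/1238.6) ≈ 0.26.

0.26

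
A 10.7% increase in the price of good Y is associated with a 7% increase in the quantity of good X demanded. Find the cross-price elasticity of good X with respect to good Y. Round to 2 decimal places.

0.65

ε = (%ΔQ of good X) / (%ΔP of good Y) = (7%) / (10.7%) ≈ 0.65.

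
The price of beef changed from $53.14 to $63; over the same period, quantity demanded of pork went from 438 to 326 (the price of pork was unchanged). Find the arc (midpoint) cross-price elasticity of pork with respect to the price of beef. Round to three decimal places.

-1.727

ΔQ_A = 326 − 438 = -112; ΔP_B = 63 − 53.14 = 9.86.
Midpoints: Q̄_A = 382.0, P̄_B = 58.07.
ε = (ΔQ_A/Q̄_A)/(ΔP_B/P̄_B) = (-112/382.0)/(9.86/58.07) ≈ -1.727.
ε < 0: pork and beef are complements.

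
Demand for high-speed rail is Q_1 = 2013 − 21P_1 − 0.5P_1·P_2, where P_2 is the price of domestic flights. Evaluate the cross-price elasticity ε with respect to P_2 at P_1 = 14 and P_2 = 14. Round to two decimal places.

At P_1 = 14 and P_2 = 14: Q_1 = 1621.
∂Q_1/∂P_2 = -0.5P_1 = -0.5(14) = -7.0000.
ε = (∂Q_1/∂P_2)(P_2/Q_1) = -7.0000 × (14/1621) ≈ -0.06.
ε < 0: complements.

-0.06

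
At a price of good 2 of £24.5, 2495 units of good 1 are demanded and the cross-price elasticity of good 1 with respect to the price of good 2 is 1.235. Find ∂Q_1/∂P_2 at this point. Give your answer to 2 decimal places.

125.77

ε = (∂Q_1/∂P_2)·(P_2/Q_1) ⇒ ∂Q_1/∂P_2 = ε·Q_1/P_2 = 1.235 × 2495/24.5 ≈ 125.77.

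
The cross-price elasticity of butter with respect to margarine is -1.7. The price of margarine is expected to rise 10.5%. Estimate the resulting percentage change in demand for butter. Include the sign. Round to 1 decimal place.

-17.9%

%ΔQ ≈ ε × %ΔP of margarine = -1.7 × (10.5%) = -17.9%.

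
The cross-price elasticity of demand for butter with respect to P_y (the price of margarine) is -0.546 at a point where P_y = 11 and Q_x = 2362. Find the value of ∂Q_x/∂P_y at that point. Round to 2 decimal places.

-117.24

ε = (∂Q_x/∂P_y)·(P_y/Q_x) ⇒ ∂Q_x/∂P_y = ε·Q_x/P_y = -0.546 × 2362/11 ≈ -117.24.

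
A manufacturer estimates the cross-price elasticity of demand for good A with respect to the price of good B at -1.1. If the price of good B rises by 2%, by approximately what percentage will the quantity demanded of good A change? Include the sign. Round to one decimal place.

%ΔQ ≈ ε × %ΔP of good B = -1.1 × (2%) = -2.2%.

-2.2%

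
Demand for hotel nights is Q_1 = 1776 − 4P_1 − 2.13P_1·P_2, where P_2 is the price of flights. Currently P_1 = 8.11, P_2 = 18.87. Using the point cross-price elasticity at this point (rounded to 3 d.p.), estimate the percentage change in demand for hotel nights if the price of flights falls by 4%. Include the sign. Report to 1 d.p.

0.9%

At P_1 = 8.11, P_2 = 18.87: Q_1 = 1417.594.
∂Q_1/∂P_2 = -2.13P_1 = -17.2743.
ε = (∂Q_1/∂P_2)(P_2/Q_1) = -17.2743 × 18.87/1417.594 ≈ -0.230.
%ΔQ_1 ≈ ε × %ΔP_2 = -0.230 × (-4%) = 0.9%.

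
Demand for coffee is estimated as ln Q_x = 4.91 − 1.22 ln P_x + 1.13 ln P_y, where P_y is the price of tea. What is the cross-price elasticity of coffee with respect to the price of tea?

In a log-linear (constant-elasticity) demand function, the coefficient on ln P_y is the cross-price elasticity.
ε = 1.13. Positive, so coffee and tea are substitutes.

1.13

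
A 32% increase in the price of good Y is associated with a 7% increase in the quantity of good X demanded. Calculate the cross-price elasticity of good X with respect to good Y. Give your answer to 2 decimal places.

0.22

ε = (%ΔQ of good X) / (%ΔP of good Y) = (7%) / (32%) ≈ 0.22.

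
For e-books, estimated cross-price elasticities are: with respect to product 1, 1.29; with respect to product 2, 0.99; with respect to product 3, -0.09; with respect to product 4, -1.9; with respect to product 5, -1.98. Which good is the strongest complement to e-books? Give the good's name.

Complements have ε < 0. The most negative value is -1.98 (product 5).

product 5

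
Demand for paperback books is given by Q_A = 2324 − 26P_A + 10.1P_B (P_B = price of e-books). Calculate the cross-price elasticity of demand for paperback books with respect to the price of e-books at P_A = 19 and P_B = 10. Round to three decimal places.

0.052

At P_A = 19 and P_B = 10: Q_A = 1931.
∂Q_A/∂P_B = 10.1.
ε = (∂Q_A/∂P_B)(P_B/Q_A) = 10.1 × (10/1931) ≈ 0.052.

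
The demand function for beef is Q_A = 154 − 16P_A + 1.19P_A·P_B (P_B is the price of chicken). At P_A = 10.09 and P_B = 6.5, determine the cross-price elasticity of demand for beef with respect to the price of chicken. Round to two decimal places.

At P_A = 10.09 and P_B = 6.5: Q_A = 70.606.
∂Q_A/∂P_B = 1.19P_A = 1.19(10.09) = 12.0071.
ε = (∂Q_A/∂P_B)(P_B/Q_A) = 12.0071 × (6.5/70.606) ≈ 1.11.
ε > 0: substitutes.

1.11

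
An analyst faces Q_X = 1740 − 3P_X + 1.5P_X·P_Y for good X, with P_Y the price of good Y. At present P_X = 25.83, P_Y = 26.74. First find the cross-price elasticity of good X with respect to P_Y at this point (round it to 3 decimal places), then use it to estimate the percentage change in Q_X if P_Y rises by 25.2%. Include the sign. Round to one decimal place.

9.7%

At P_X = 25.83, P_Y = 26.74: Q_X = 2698.551.
∂Q_X/∂P_Y = 1.5P_X = 38.7450.
ε = (∂Q_X/∂P_Y)(P_Y/Q_X) = 38.7450 × 26.74/2698.551 ≈ 0.384.
%ΔQ_X ≈ ε × %ΔP_Y = 0.384 × (25.2%) = 9.7%.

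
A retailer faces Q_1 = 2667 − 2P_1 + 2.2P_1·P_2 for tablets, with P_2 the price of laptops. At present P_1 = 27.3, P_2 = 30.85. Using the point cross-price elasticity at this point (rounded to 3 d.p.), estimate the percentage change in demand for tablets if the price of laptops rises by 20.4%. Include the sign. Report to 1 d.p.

8.5%

At P_1 = 27.3, P_2 = 30.85: Q_1 = 4465.251.
∂Q_1/∂P_2 = 2.2P_1 = 60.0600.
ε = (∂Q_1/∂P_2)(P_2/Q_1) = 60.0600 × 30.85/4465.251 ≈ 0.415.
%ΔQ_1 ≈ ε × %ΔP_2 = 0.415 × (20.4%) = 8.5%.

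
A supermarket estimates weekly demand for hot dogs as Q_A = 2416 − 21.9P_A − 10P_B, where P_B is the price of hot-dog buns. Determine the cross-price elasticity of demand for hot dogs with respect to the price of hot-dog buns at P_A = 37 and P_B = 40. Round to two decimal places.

At P_A = 37 and P_B = 40: Q_A = 1205.7.
∂Q_A/∂P_B = -10.
ε = (∂Q_A/∂P_B)(P_B/Q_A) = -10 × (40/1205.7) ≈ -0.33.

-0.33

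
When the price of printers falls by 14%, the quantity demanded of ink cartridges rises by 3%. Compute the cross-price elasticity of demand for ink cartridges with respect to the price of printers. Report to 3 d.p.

ε = (%ΔQ of ink cartridges) / (%ΔP of printers) = (3%) / (-14%) ≈ -0.214.
Negative cross-price elasticity: complements.

-0.214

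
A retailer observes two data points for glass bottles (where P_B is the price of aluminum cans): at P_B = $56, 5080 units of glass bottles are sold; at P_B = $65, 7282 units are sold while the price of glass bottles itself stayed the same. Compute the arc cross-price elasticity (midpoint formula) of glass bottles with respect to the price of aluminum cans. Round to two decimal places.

2.39

ΔQ_A = 7282 − 5080 = 2202; ΔP_B = 65 − 56 = 9.
Midpoints: Q̄_A = 6181.0, P̄_B = 60.50.
ε = (ΔQ_A/Q̄_A)/(ΔP_B/P̄_B) = (2202/6181.0)/(9/60.50) ≈ 2.39.
ε > 0: glass bottles and aluminum cans are substitutes.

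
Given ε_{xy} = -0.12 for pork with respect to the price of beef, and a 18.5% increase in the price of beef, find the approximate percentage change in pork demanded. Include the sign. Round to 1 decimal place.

-2.2%

%ΔQ ≈ ε × %ΔP of beef = -0.12 × (18.5%) = -2.2%.
Demand for pork falls by about 2.2%.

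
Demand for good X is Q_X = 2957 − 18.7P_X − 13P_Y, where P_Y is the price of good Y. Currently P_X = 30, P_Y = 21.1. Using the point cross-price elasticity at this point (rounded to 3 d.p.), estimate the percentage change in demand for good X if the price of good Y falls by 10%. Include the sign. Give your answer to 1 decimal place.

1.3%

At P_X = 30, P_Y = 21.1: Q_X = 2121.7.
∂Q_X/∂P_Y = -13.
ε = (∂Q_X/∂P_Y)(P_Y/Q_X) = -13.0000 × 21.1/2121.7 ≈ -0.129.
%ΔQ_X ≈ ε × %ΔP_Y = -0.129 × (-10%) = 1.3%.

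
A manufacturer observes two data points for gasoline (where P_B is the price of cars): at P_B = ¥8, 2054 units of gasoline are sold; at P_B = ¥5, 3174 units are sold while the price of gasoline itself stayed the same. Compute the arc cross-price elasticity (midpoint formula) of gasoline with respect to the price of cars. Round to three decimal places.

ΔQ_A = 3174 − 2054 = 1120; ΔP_B = 5 − 8 = -3.
Midpoints: Q̄_A = 2614.0, P̄_B = 6.50.
ε = (ΔQ_A/Q̄_A)/(ΔP_B/P̄_B) = (1120/2614.0)/(-3/6.50) ≈ -0.928.

-0.928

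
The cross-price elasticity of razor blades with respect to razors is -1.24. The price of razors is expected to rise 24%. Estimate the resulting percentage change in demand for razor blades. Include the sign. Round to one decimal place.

-29.8%

%ΔQ ≈ ε × %ΔP of razors = -1.24 × (24%) = -29.8%.
Demand for razor blades falls by about 29.8%.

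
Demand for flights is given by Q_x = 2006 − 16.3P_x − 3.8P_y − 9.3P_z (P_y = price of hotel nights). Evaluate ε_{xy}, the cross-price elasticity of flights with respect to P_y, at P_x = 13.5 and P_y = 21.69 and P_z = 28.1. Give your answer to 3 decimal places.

At P_x = 13.5 and P_y = 21.69 and P_z = 28.1: Q_x = 1442.198.
∂Q_x/∂P_y = -3.8.
ε = (∂Q_x/∂P_y)(P_y/Q_x) = -3.8 × (21.69/1442.198) ≈ -0.057.
Since ε < 0, flights and hotel nights are complements.

-0.057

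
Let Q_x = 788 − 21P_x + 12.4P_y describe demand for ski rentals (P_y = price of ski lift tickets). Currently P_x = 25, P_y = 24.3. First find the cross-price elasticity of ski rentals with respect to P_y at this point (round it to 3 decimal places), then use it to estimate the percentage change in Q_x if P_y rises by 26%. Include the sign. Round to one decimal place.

13.9%

At P_x = 25, P_y = 24.3: Q_x = 564.32.
∂Q_x/∂P_y = 12.4.
ε = (∂Q_x/∂P_y)(P_y/Q_x) = 12.4000 × 24.3/564.32 ≈ 0.534.
%ΔQ_x ≈ ε × %ΔP_y = 0.534 × (26%) = 13.9%.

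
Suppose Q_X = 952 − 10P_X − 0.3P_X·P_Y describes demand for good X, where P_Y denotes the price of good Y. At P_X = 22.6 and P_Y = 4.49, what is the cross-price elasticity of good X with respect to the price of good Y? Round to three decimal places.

-0.044

At P_X = 22.6 and P_Y = 4.49: Q_X = 695.558.
∂Q_X/∂P_Y = -0.3P_X = -0.3(22.6) = -6.7800.
ε = (∂Q_X/∂P_Y)(P_Y/Q_X) = -6.7800 × (4.49/695.558) ≈ -0.044.
ε < 0: complements.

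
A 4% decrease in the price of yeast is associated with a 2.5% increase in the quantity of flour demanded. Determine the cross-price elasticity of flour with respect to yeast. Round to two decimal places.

-0.63

ε = (%ΔQ of flour) / (%ΔP of yeast) = (2.5%) / (-4%) ≈ -0.63.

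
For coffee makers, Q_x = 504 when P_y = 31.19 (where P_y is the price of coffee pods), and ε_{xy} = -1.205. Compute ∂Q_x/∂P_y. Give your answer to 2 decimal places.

ε = (∂Q_x/∂P_y)·(P_y/Q_x) ⇒ ∂Q_x/∂P_y = ε·Q_x/P_y = -1.205 × 504/31.19 ≈ -19.47.

-19.47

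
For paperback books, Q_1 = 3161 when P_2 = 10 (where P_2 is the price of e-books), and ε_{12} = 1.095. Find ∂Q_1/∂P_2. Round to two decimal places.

346.13

ε = (∂Q_1/∂P_2)·(P_2/Q_1) ⇒ ∂Q_1/∂P_2 = ε·Q_1/P_2 = 1.095 × 3161/10 ≈ 346.13.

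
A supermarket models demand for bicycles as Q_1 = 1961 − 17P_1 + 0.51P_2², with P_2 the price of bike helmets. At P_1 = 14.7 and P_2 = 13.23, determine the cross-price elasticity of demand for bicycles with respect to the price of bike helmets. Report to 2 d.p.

0.10

At P_1 = 14.7 and P_2 = 13.23: Q_1 = 1800.367.
∂Q_1/∂P_2 = 1.02P_2 = 1.02(13.23) = 13.4946.
ε = (∂Q_1/∂P_2)(P_2/Q_1) = 13.4946 × (13.23/1800.367) ≈ 0.10.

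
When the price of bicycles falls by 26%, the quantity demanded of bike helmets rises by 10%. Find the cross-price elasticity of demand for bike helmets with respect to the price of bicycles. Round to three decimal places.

-0.385

ε = (%ΔQ of bike helmets) / (%ΔP of bicycles) = (10%) / (-26%) ≈ -0.385.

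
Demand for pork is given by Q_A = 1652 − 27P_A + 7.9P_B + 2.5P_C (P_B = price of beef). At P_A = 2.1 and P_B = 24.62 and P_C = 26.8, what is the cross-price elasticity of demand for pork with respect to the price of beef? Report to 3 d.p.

At P_A = 2.1 and P_B = 24.62 and P_C = 26.8: Q_A = 1856.798.
∂Q_A/∂P_B = 7.9.
ε = (∂Q_A/∂P_B)(P_B/Q_A) = 7.9 × (24.62/1856.798) ≈ 0.105.

0.105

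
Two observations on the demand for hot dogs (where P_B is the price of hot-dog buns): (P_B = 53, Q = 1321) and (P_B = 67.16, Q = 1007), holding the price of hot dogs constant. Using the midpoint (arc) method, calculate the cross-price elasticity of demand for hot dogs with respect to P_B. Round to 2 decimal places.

-1.14

ΔQ_A = 1007 − 1321 = -314; ΔP_B = 67.16 − 53 = 14.16.
Midpoints: Q̄_A = 1164.0, P̄_B = 60.08.
ε = (ΔQ_A/Q̄_A)/(ΔP_B/P̄_B) = (-314/1164.0)/(14.16/60.08) ≈ -1.14.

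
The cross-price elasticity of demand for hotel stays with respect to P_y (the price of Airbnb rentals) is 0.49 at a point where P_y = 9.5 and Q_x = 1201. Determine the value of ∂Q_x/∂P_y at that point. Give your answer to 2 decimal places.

ε = (∂Q_x/∂P_y)·(P_y/Q_x) ⇒ ∂Q_x/∂P_y = ε·Q_x/P_y = 0.49 × 1201/9.5 ≈ 61.95.

61.95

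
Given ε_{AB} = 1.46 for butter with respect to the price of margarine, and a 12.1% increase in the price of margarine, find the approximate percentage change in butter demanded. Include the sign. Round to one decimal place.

17.7%

%ΔQ ≈ ε × %ΔP of margarine = 1.46 × (12.1%) = 17.7%.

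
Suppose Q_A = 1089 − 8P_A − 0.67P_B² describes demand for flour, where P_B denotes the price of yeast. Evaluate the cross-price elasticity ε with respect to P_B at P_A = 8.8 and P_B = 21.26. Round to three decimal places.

-0.846

At P_A = 8.8 and P_B = 21.26: Q_A = 715.768.
∂Q_A/∂P_B = -1.34P_B = -1.34(21.26) = -28.4884.
ε = (∂Q_A/∂P_B)(P_B/Q_A) = -28.4884 × (21.26/715.768) ≈ -0.846.
ε < 0: complements.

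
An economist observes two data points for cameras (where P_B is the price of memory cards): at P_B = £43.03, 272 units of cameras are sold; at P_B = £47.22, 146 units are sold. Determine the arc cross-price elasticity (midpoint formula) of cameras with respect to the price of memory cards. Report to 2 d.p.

-6.49

ΔQ_A = 146 − 272 = -126; ΔP_B = 47.22 − 43.03 = 4.19.
Midpoints: Q̄_A = 209.0, P̄_B = 45.12.
ε = (ΔQ_A/Q̄_A)/(ΔP_B/P̄_B) = (-126/209.0)/(4.19/45.12) ≈ -6.49.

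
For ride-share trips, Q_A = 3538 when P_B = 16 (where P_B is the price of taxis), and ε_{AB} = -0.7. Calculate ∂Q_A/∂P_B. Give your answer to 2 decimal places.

ε = (∂Q_A/∂P_B)·(P_B/Q_A) ⇒ ∂Q_A/∂P_B = ε·Q_A/P_B = -0.7 × 3538/16 ≈ -154.79.

-154.79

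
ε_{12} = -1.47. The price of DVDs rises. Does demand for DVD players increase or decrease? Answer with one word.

decrease

ε < 0 and the price of DVDs rises, so the quantity of DVD players moves in the opposite direction: it decreases.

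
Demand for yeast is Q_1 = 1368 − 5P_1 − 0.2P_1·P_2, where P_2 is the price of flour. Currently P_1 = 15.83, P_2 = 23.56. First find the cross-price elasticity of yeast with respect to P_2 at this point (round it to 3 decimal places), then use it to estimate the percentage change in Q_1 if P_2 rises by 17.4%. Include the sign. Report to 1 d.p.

At P_1 = 15.83, P_2 = 23.56: Q_1 = 1214.259.
∂Q_1/∂P_2 = -0.2P_1 = -3.1660.
ε = (∂Q_1/∂P_2)(P_2/Q_1) = -3.1660 × 23.56/1214.259 ≈ -0.061.
%ΔQ_1 ≈ ε × %ΔP_2 = -0.061 × (17.4%) = -1.1%.

-1.1%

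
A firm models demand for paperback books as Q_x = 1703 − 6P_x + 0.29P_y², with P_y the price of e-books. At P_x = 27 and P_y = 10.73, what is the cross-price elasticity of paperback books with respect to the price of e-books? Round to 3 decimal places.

At P_x = 27 and P_y = 10.73: Q_x = 1574.389.
∂Q_x/∂P_y = 0.58P_y = 0.58(10.73) = 6.2234.
ε = (∂Q_x/∂P_y)(P_y/Q_x) = 6.2234 × (10.73/1574.389) ≈ 0.042.
ε > 0: substitutes.

0.042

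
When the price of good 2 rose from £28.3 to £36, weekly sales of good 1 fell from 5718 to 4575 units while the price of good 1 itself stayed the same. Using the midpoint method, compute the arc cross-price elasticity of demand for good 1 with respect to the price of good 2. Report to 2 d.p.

-0.93

ΔQ_1 = 4575 − 5718 = -1143; ΔP_2 = 36 − 28.3 = 7.7.
Midpoints: Q̄_1 = 5146.5, P̄_2 = 32.15.
ε = (ΔQ_1/Q̄_1)/(ΔP_2/P̄_2) = (-1143/5146.5)/(7.7/32.15) ≈ -0.93.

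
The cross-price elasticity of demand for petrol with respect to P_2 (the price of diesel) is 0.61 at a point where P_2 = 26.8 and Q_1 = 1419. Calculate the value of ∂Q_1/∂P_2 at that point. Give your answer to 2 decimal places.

32.30

ε = (∂Q_1/∂P_2)·(P_2/Q_1) ⇒ ∂Q_1/∂P_2 = ε·Q_1/P_2 = 0.61 × 1419/26.8 ≈ 32.30.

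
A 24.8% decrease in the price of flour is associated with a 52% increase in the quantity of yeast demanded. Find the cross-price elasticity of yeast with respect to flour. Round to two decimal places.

-2.10

ε = (%ΔQ of yeast) / (%ΔP of flour) = (52%) / (-24.8%) ≈ -2.10.
Negative cross-price elasticity: complements.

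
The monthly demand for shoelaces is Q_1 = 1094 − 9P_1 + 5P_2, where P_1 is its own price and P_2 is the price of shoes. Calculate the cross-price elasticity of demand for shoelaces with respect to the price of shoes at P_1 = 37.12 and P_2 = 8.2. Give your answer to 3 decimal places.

0.051

At P_1 = 37.12 and P_2 = 8.2: Q_1 = 800.92.
∂Q_1/∂P_2 = 5.
ε = (∂Q_1/∂P_2)(P_2/Q_1) = 5 × (8.2/800.92) ≈ 0.051.
Since ε > 0, shoelaces and shoes are substitutes.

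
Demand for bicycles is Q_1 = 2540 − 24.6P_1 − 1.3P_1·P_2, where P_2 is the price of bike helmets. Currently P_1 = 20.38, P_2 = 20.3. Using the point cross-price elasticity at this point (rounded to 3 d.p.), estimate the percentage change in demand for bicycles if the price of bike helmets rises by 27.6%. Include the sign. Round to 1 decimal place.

At P_1 = 20.38, P_2 = 20.3: Q_1 = 1500.824.
∂Q_1/∂P_2 = -1.3P_1 = -26.4940.
ε = (∂Q_1/∂P_2)(P_2/Q_1) = -26.4940 × 20.3/1500.824 ≈ -0.358.
%ΔQ_1 ≈ ε × %ΔP_2 = -0.358 × (27.6%) = -9.9%.

-9.9%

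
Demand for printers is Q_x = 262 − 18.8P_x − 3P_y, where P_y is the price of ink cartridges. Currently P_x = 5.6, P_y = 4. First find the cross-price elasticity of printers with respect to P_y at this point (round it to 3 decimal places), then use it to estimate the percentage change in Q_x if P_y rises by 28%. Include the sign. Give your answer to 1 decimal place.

At P_x = 5.6, P_y = 4: Q_x = 144.72.
∂Q_x/∂P_y = -3.
ε = (∂Q_x/∂P_y)(P_y/Q_x) = -3.0000 × 4/144.72 ≈ -0.083.
%ΔQ_x ≈ ε × %ΔP_y = -0.083 × (28%) = -2.3%.

-2.3%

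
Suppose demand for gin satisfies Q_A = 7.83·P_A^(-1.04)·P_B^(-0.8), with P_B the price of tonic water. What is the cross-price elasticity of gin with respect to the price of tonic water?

In a log-linear (constant-elasticity) demand function, the coefficient on the exponent of P_B is the cross-price elasticity.
ε = -0.80. Negative, so gin and tonic water are complements.

-0.80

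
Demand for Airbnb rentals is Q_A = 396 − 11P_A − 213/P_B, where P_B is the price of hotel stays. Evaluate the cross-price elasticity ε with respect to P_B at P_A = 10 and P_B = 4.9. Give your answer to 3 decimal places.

0.179

At P_A = 10 and P_B = 4.9: Q_A = 242.531.
∂Q_A/∂P_B = 213/P_B² = 8.8713.
ε = (∂Q_A/∂P_B)(P_B/Q_A) = 8.8713 × (4.9/242.531) ≈ 0.179.
ε > 0: substitutes.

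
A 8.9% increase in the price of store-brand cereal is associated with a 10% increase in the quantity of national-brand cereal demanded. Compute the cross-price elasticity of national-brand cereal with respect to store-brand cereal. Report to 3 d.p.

1.124

ε = (%ΔQ of national-brand cereal) / (%ΔP of store-brand cereal) = (10%) / (8.9%) ≈ 1.124.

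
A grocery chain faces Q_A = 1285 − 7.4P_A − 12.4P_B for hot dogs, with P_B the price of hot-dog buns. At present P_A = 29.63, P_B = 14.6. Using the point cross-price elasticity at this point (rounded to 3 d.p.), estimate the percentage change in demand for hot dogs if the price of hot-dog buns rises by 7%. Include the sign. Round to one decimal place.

-1.4%

At P_A = 29.63, P_B = 14.6: Q_A = 884.698.
∂Q_A/∂P_B = -12.4.
ε = (∂Q_A/∂P_B)(P_B/Q_A) = -12.4000 × 14.6/884.698 ≈ -0.205.
%ΔQ_A ≈ ε × %ΔP_B = -0.205 × (7%) = -1.4%.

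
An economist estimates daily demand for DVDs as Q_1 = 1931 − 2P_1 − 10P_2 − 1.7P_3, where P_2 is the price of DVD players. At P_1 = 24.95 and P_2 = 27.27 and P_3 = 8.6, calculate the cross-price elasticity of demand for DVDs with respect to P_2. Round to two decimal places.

At P_1 = 24.95 and P_2 = 27.27 and P_3 = 8.6: Q_1 = 1593.78.
∂Q_1/∂P_2 = -10.
ε = (∂Q_1/∂P_2)(P_2/Q_1) = -10 × (27.27/1593.78) ≈ -0.17.
Since ε < 0, DVDs and DVD players are complements.

-0.17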